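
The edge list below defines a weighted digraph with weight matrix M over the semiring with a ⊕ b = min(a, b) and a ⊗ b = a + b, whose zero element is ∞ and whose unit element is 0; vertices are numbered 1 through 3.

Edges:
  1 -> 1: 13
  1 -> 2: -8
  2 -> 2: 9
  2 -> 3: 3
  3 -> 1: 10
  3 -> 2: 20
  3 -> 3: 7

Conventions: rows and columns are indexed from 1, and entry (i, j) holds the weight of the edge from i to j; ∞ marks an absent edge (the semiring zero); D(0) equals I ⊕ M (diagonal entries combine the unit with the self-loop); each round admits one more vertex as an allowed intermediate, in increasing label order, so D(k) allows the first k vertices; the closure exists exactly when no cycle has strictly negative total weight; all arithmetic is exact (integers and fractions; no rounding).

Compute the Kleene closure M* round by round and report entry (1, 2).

D(0):
  [0, -8, ∞]
  [∞, 0, 3]
  [10, 20, 0]
D(1):
  [0, -8, ∞]
  [∞, 0, 3]
  [10, 2, 0]
D(2):
  [0, -8, -5]
  [∞, 0, 3]
  [10, 2, 0]
D(3):
  [0, -8, -5]
  [13, 0, 3]
  [10, 2, 0]
Answer: M*[1][2] = -8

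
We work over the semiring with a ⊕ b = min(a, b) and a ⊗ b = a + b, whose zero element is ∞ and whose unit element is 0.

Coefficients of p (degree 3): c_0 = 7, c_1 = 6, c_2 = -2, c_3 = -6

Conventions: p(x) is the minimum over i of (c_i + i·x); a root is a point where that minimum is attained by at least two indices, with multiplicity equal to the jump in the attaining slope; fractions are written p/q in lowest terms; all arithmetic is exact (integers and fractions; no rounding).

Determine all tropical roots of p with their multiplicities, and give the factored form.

hull edge (i=0, c=7) to (i=2, c=-2): slope -9/2, span 2
hull edge (i=2, c=-2) to (i=3, c=-6): slope -4, span 1
Factored form: p(x) = -6 ⊗ (x ⊕ 4) ⊗ (x ⊕ 9/2) ⊗ (x ⊕ 9/2)
Answer: roots = 4 (mult 1), 9/2 (mult 2)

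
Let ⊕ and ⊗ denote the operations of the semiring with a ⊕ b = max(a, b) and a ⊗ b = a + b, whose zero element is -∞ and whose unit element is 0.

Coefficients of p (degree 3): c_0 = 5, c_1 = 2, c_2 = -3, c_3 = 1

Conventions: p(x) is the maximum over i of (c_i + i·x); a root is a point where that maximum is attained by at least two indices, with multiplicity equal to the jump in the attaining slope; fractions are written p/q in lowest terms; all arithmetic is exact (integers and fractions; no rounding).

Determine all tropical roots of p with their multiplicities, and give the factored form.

hull edge (i=0, c=5) to (i=3, c=1): slope -4/3, span 3
Factored form: p(x) = 1 ⊗ (x ⊕ 4/3) ⊗ (x ⊕ 4/3) ⊗ (x ⊕ 4/3)
Answer: roots = 4/3 (mult 3)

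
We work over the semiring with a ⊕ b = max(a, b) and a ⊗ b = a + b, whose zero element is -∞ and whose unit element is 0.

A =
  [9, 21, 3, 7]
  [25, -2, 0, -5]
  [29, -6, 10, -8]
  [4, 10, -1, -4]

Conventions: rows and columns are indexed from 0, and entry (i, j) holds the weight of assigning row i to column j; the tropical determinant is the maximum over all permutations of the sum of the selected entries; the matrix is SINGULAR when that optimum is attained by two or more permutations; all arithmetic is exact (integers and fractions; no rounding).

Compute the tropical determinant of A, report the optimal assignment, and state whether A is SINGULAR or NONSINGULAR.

σ = (0, 1, 2, 3): 9 + (-2) + 10 + (-4) = 13
σ = (0, 1, 3, 2): 9 + (-2) + (-8) + (-1) = -2
σ = (0, 2, 1, 3): 9 + 0 + (-6) + (-4) = -1
σ = (0, 2, 3, 1): 9 + 0 + (-8) + 10 = 11
σ = (0, 3, 1, 2): 9 + (-5) + (-6) + (-1) = -3
σ = (0, 3, 2, 1): 9 + (-5) + 10 + 10 = 24
σ = (1, 0, 2, 3): 21 + 25 + 10 + (-4) = 52
σ = (1, 0, 3, 2): 21 + 25 + (-8) + (-1) = 37
σ = (1, 2, 0, 3): 21 + 0 + 29 + (-4) = 46
σ = (1, 2, 3, 0): 21 + 0 + (-8) + 4 = 17
σ = (1, 3, 0, 2): 21 + (-5) + 29 + (-1) = 44
σ = (1, 3, 2, 0): 21 + (-5) + 10 + 4 = 30
σ = (2, 0, 1, 3): 3 + 25 + (-6) + (-4) = 18
σ = (2, 0, 3, 1): 3 + 25 + (-8) + 10 = 30
σ = (2, 1, 0, 3): 3 + (-2) + 29 + (-4) = 26
σ = (2, 1, 3, 0): 3 + (-2) + (-8) + 4 = -3
σ = (2, 3, 0, 1): 3 + (-5) + 29 + 10 = 37
σ = (2, 3, 1, 0): 3 + (-5) + (-6) + 4 = -4
σ = (3, 0, 1, 2): 7 + 25 + (-6) + (-1) = 25
σ = (3, 0, 2, 1): 7 + 25 + 10 + 10 = 52
σ = (3, 1, 0, 2): 7 + (-2) + 29 + (-1) = 33
σ = (3, 1, 2, 0): 7 + (-2) + 10 + 4 = 19
σ = (3, 2, 0, 1): 7 + 0 + 29 + 10 = 46
σ = (3, 2, 1, 0): 7 + 0 + (-6) + 4 = 5
Optimal value attained by: σ = (1, 0, 2, 3).
Answer: det⊕(A) = 52; verdict: SINGULAR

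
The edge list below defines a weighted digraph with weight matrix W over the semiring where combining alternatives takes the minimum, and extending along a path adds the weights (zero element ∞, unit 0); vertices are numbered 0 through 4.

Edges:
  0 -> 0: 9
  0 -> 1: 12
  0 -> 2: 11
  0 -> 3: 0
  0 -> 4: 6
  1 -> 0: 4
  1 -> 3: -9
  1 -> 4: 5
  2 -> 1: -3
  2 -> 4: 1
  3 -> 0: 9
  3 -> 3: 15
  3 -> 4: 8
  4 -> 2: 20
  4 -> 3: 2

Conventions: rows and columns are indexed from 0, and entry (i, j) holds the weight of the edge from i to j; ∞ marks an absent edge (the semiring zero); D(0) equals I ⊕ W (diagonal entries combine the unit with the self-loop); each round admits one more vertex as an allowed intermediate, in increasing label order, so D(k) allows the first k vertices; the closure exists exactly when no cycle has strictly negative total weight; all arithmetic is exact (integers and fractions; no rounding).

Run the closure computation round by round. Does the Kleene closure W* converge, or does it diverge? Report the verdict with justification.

D(0):
  [0, 12, 11, 0, 6]
  [4, 0, ∞, -9, 5]
  [∞, -3, 0, ∞, 1]
  [9, ∞, ∞, 0, 8]
  [∞, ∞, 20, 2, 0]
D(1):
  [0, 12, 11, 0, 6]
  [4, 0, 15, -9, 5]
  [∞, -3, 0, ∞, 1]
  [9, 21, 20, 0, 8]
  [∞, ∞, 20, 2, 0]
D(2):
  [0, 12, 11, 0, 6]
  [4, 0, 15, -9, 5]
  [1, -3, 0, -12, 1]
  [9, 21, 20, 0, 8]
  [∞, ∞, 20, 2, 0]
D(3):
  [0, 8, 11, -1, 6]
  [4, 0, 15, -9, 5]
  [1, -3, 0, -12, 1]
  [9, 17, 20, 0, 8]
  [21, 17, 20, 2, 0]
D(4):
  [0, 8, 11, -1, 6]
  [0, 0, 11, -9, -1]
  [-3, -3, 0, -12, -4]
  [9, 17, 20, 0, 8]
  [11, 17, 20, 2, 0]
D(5):
  [0, 8, 11, -1, 6]
  [0, 0, 11, -9, -1]
  [-3, -3, 0, -12, -4]
  [9, 17, 20, 0, 8]
  [11, 17, 20, 2, 0]
Key observation: every diagonal entry stays at the unit through all rounds, so no improving cycle exists.
Answer: CONVERGES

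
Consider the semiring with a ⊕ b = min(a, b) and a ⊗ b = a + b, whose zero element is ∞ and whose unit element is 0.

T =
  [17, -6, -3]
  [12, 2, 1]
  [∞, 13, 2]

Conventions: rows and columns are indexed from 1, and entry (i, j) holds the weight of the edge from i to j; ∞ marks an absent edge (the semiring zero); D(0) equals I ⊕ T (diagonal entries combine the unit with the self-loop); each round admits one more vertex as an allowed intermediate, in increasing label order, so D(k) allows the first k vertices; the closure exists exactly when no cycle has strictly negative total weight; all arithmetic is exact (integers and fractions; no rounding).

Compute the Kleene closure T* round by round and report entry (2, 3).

D(0):
  [0, -6, -3]
  [12, 0, 1]
  [∞, 13, 0]
D(1):
  [0, -6, -3]
  [12, 0, 1]
  [∞, 13, 0]
D(2):
  [0, -6, -5]
  [12, 0, 1]
  [25, 13, 0]
D(3):
  [0, -6, -5]
  [12, 0, 1]
  [25, 13, 0]
Answer: T*[2][3] = 1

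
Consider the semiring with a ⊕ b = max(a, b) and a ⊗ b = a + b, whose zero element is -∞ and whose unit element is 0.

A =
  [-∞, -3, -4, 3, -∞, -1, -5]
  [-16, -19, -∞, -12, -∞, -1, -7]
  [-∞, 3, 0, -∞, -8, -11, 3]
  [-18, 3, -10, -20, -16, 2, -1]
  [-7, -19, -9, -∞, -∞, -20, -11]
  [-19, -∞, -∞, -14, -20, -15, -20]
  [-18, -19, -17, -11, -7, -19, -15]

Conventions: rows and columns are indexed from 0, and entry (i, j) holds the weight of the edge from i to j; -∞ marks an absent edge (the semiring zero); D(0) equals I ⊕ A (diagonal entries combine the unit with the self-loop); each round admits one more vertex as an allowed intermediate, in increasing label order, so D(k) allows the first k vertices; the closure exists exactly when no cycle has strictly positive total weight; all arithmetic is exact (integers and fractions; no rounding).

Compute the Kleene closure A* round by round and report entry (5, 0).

D(0):
  [0, -3, -4, 3, -∞, -1, -5]
  [-16, 0, -∞, -12, -∞, -1, -7]
  [-∞, 3, 0, -∞, -8, -11, 3]
  [-18, 3, -10, 0, -16, 2, -1]
  [-7, -19, -9, -∞, 0, -20, -11]
  [-19, -∞, -∞, -14, -20, 0, -20]
  [-18, -19, -17, -11, -7, -19, 0]
D(1):
  [0, -3, -4, 3, -∞, -1, -5]
  [-16, 0, -20, -12, -∞, -1, -7]
  [-∞, 3, 0, -∞, -8, -11, 3]
  [-18, 3, -10, 0, -16, 2, -1]
  [-7, -10, -9, -4, 0, -8, -11]
  [-19, -22, -23, -14, -20, 0, -20]
  [-18, -19, -17, -11, -7, -19, 0]
D(2):
  [0, -3, -4, 3, -∞, -1, -5]
  [-16, 0, -20, -12, -∞, -1, -7]
  [-13, 3, 0, -9, -8, 2, 3]
  [-13, 3, -10, 0, -16, 2, -1]
  [-7, -10, -9, -4, 0, -8, -11]
  [-19, -22, -23, -14, -20, 0, -20]
  [-18, -19, -17, -11, -7, -19, 0]
D(3):
  [0, -1, -4, 3, -12, -1, -1]
  [-16, 0, -20, -12, -28, -1, -7]
  [-13, 3, 0, -9, -8, 2, 3]
  [-13, 3, -10, 0, -16, 2, -1]
  [-7, -6, -9, -4, 0, -7, -6]
  [-19, -20, -23, -14, -20, 0, -20]
  [-18, -14, -17, -11, -7, -15, 0]
D(4):
  [0, 6, -4, 3, -12, 5, 2]
  [-16, 0, -20, -12, -28, -1, -7]
  [-13, 3, 0, -9, -8, 2, 3]
  [-13, 3, -10, 0, -16, 2, -1]
  [-7, -1, -9, -4, 0, -2, -5]
  [-19, -11, -23, -14, -20, 0, -15]
  [-18, -8, -17, -11, -7, -9, 0]
D(5):
  [0, 6, -4, 3, -12, 5, 2]
  [-16, 0, -20, -12, -28, -1, -7]
  [-13, 3, 0, -9, -8, 2, 3]
  [-13, 3, -10, 0, -16, 2, -1]
  [-7, -1, -9, -4, 0, -2, -5]
  [-19, -11, -23, -14, -20, 0, -15]
  [-14, -8, -16, -11, -7, -9, 0]
D(6):
  [0, 6, -4, 3, -12, 5, 2]
  [-16, 0, -20, -12, -21, -1, -7]
  [-13, 3, 0, -9, -8, 2, 3]
  [-13, 3, -10, 0, -16, 2, -1]
  [-7, -1, -9, -4, 0, -2, -5]
  [-19, -11, -23, -14, -20, 0, -15]
  [-14, -8, -16, -11, -7, -9, 0]
D(7):
  [0, 6, -4, 3, -5, 5, 2]
  [-16, 0, -20, -12, -14, -1, -7]
  [-11, 3, 0, -8, -4, 2, 3]
  [-13, 3, -10, 0, -8, 2, -1]
  [-7, -1, -9, -4, 0, -2, -5]
  [-19, -11, -23, -14, -20, 0, -15]
  [-14, -8, -16, -11, -7, -9, 0]
Answer: A*[5][0] = -19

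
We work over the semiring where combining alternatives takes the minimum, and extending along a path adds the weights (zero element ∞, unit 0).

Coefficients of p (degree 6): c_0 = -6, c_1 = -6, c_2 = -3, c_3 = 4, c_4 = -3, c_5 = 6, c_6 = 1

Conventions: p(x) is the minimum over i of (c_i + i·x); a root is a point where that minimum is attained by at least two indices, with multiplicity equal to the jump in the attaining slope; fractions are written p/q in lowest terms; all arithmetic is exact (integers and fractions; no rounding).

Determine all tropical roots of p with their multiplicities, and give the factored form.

hull edge (i=0, c=-6) to (i=1, c=-6): slope 0, span 1
hull edge (i=1, c=-6) to (i=4, c=-3): slope 1, span 3
hull edge (i=4, c=-3) to (i=6, c=1): slope 2, span 2
Factored form: p(x) = 1 ⊗ (x ⊕ (-2)) ⊗ (x ⊕ (-2)) ⊗ (x ⊕ (-1)) ⊗ (x ⊕ (-1)) ⊗ (x ⊕ (-1)) ⊗ (x ⊕ 0)
Answer: roots = -2 (mult 2), -1 (mult 3), 0 (mult 1)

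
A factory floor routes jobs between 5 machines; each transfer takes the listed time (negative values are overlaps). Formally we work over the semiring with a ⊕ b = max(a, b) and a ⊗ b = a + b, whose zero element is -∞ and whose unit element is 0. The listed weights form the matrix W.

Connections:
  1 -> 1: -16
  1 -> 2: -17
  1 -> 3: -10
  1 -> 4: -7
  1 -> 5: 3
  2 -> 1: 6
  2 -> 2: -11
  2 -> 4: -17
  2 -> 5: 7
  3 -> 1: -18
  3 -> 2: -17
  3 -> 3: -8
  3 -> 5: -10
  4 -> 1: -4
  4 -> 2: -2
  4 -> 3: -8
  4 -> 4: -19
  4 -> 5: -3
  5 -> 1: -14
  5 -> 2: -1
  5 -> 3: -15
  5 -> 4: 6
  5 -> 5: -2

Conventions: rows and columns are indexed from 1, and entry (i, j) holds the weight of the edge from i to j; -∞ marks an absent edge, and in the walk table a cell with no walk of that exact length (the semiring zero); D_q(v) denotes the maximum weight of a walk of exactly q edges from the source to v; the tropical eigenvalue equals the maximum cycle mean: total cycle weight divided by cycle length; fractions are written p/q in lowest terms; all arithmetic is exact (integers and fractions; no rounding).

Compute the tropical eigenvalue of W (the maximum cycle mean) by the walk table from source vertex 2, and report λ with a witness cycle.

q=0: [-∞, 0, -∞, -∞, -∞]
q=1: [6, -11, -∞, -17, 7]
q=2: [-5, 6, -4, 13, 9]
q=3: [12, 11, 5, 15, 13]
q=4: [17, 13, 7, 19, 18]
q=5: [19, 17, 11, 24, 20]
Optimal cycle mean attained by: cycle 2->5->4->2, total 7 + 6 + (-2), length 3.
Answer: λ = 11/3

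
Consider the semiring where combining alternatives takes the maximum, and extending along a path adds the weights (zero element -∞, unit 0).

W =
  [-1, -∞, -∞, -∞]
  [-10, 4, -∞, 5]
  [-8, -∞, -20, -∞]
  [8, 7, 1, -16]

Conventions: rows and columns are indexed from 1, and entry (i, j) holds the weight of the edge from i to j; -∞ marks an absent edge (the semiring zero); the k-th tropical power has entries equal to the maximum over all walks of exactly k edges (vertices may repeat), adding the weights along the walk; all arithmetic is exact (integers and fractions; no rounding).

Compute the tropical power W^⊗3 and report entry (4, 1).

W^⊗2:
  [-2, -∞, -∞, -∞]
  [13, 12, 6, 9]
  [-9, -∞, -40, -∞]
  [7, 11, -15, 12]
W^⊗3:
  [-3, -∞, -∞, -∞]
  [17, 16, 10, 17]
  [-10, -∞, -60, -∞]
  [20, 19, 13, 16]
Key observation: the optimum is the walk 4->2->4->1, with weight 7 + 5 + 8 = 20.
Optimal value attained by: walk 4->2->4->1.
Answer: (W^⊗3)[4][1] = 20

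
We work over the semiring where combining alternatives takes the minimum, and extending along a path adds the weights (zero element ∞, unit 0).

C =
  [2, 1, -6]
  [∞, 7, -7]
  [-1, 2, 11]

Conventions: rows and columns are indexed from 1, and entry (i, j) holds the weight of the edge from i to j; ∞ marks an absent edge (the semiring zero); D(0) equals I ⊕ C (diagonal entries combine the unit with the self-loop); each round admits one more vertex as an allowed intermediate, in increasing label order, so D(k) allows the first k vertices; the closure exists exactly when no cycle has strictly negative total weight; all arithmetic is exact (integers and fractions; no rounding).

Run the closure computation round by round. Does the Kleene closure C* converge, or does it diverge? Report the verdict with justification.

D(0):
  [0, 1, -6]
  [∞, 0, -7]
  [-1, 2, 0]
Detection: at round 1, diagonal entry (3, 3) turns strictly negative.
Key observation: the cycle 3->1->3 has total weight (-1) + (-6), which is strictly negative.
Answer: DIVERGES — negative cycle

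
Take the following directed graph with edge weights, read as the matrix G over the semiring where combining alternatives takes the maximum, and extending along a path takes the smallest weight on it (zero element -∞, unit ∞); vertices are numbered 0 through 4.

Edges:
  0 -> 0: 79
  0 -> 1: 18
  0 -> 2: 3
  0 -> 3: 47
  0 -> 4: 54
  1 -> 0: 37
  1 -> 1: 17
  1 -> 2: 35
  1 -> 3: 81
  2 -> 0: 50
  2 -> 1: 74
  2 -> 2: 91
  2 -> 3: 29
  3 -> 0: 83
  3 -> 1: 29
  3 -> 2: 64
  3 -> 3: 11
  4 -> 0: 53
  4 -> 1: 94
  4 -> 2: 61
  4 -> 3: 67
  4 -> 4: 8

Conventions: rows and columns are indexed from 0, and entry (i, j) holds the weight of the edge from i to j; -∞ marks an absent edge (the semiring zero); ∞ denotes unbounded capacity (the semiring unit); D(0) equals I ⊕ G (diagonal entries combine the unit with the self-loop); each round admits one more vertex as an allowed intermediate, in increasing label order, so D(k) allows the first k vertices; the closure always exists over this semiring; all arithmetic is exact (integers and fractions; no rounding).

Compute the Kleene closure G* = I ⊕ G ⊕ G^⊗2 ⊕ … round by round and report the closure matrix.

D(0):
  [∞, 18, 3, 47, 54]
  [37, ∞, 35, 81, -∞]
  [50, 74, ∞, 29, -∞]
  [83, 29, 64, ∞, -∞]
  [53, 94, 61, 67, ∞]
D(1):
  [∞, 18, 3, 47, 54]
  [37, ∞, 35, 81, 37]
  [50, 74, ∞, 47, 50]
  [83, 29, 64, ∞, 54]
  [53, 94, 61, 67, ∞]
D(2):
  [∞, 18, 18, 47, 54]
  [37, ∞, 35, 81, 37]
  [50, 74, ∞, 74, 50]
  [83, 29, 64, ∞, 54]
  [53, 94, 61, 81, ∞]
D(3):
  [∞, 18, 18, 47, 54]
  [37, ∞, 35, 81, 37]
  [50, 74, ∞, 74, 50]
  [83, 64, 64, ∞, 54]
  [53, 94, 61, 81, ∞]
D(4):
  [∞, 47, 47, 47, 54]
  [81, ∞, 64, 81, 54]
  [74, 74, ∞, 74, 54]
  [83, 64, 64, ∞, 54]
  [81, 94, 64, 81, ∞]
D(5):
  [∞, 54, 54, 54, 54]
  [81, ∞, 64, 81, 54]
  [74, 74, ∞, 74, 54]
  [83, 64, 64, ∞, 54]
  [81, 94, 64, 81, ∞]
Answer: G* = [[∞, 54, 54, 54, 54], [81, ∞, 64, 81, 54], [74, 74, ∞, 74, 54], [83, 64, 64, ∞, 54], [81, 94, 64, 81, ∞]]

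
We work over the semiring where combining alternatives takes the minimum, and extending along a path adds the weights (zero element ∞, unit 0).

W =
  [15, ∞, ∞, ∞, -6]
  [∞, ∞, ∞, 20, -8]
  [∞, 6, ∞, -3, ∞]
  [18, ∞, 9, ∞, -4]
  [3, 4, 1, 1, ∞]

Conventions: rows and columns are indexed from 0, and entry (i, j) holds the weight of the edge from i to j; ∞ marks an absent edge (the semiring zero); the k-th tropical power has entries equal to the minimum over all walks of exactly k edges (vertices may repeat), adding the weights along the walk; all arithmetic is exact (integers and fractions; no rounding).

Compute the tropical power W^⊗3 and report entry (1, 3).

W^⊗2:
  [-3, -2, -5, -5, 9]
  [-5, -4, -7, -7, 16]
  [15, ∞, 6, 26, -7]
  [-1, 0, -3, -3, 12]
  [18, 7, 10, -2, -4]
W^⊗3:
  [12, 1, 4, -8, -10]
  [10, -1, 2, -10, -12]
  [-4, -3, -6, -6, 9]
  [14, 3, 6, -6, -8]
  [-1, 0, -3, -3, -6]
Key observation: the optimum is the walk 1->4->2->3, with weight (-8) + 1 + (-3) = -10.
Optimal value attained by: walk 1->4->2->3.
Answer: (W^⊗3)[1][3] = -10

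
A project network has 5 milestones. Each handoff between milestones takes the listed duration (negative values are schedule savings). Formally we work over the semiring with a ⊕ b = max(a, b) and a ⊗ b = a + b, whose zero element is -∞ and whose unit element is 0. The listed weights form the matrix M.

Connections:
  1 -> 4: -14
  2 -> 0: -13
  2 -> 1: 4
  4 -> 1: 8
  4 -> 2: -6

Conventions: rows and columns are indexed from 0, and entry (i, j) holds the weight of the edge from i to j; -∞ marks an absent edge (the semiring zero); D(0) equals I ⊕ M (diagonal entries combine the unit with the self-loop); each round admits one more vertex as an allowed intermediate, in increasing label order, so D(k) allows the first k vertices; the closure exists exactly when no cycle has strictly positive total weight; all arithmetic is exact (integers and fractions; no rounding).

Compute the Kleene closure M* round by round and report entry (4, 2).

D(0):
  [0, -∞, -∞, -∞, -∞]
  [-∞, 0, -∞, -∞, -14]
  [-13, 4, 0, -∞, -∞]
  [-∞, -∞, -∞, 0, -∞]
  [-∞, 8, -6, -∞, 0]
D(1):
  [0, -∞, -∞, -∞, -∞]
  [-∞, 0, -∞, -∞, -14]
  [-13, 4, 0, -∞, -∞]
  [-∞, -∞, -∞, 0, -∞]
  [-∞, 8, -6, -∞, 0]
D(2):
  [0, -∞, -∞, -∞, -∞]
  [-∞, 0, -∞, -∞, -14]
  [-13, 4, 0, -∞, -10]
  [-∞, -∞, -∞, 0, -∞]
  [-∞, 8, -6, -∞, 0]
D(3):
  [0, -∞, -∞, -∞, -∞]
  [-∞, 0, -∞, -∞, -14]
  [-13, 4, 0, -∞, -10]
  [-∞, -∞, -∞, 0, -∞]
  [-19, 8, -6, -∞, 0]
D(4):
  [0, -∞, -∞, -∞, -∞]
  [-∞, 0, -∞, -∞, -14]
  [-13, 4, 0, -∞, -10]
  [-∞, -∞, -∞, 0, -∞]
  [-19, 8, -6, -∞, 0]
D(5):
  [0, -∞, -∞, -∞, -∞]
  [-33, 0, -20, -∞, -14]
  [-13, 4, 0, -∞, -10]
  [-∞, -∞, -∞, 0, -∞]
  [-19, 8, -6, -∞, 0]
Answer: M*[4][2] = -6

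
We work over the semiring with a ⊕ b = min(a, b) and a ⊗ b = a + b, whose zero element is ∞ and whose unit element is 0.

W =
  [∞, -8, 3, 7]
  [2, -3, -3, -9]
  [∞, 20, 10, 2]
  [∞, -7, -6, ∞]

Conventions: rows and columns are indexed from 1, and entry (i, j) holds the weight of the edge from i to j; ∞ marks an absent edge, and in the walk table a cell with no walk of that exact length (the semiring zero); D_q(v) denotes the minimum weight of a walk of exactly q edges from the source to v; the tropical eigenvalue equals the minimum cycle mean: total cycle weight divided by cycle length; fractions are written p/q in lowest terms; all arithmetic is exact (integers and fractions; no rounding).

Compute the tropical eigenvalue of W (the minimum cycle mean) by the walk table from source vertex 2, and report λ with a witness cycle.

q=0: [∞, 0, ∞, ∞]
q=1: [2, -3, -3, -9]
q=2: [-1, -16, -15, -12]
q=3: [-14, -19, -19, -25]
q=4: [-17, -32, -31, -28]
Optimal cycle mean attained by: cycle 2->4->2, total (-9) + (-7), length 2.
Answer: λ = -8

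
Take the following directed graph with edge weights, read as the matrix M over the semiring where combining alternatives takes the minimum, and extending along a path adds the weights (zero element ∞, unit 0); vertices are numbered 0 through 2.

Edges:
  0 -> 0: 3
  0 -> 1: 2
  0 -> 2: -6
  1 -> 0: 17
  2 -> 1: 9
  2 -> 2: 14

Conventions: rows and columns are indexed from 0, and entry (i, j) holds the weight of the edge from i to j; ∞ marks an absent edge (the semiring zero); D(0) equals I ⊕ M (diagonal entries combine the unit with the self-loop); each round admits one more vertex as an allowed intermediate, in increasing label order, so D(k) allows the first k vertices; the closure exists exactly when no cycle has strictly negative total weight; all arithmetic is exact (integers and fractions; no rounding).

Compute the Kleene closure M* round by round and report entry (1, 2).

D(0):
  [0, 2, -6]
  [17, 0, ∞]
  [∞, 9, 0]
D(1):
  [0, 2, -6]
  [17, 0, 11]
  [∞, 9, 0]
D(2):
  [0, 2, -6]
  [17, 0, 11]
  [26, 9, 0]
D(3):
  [0, 2, -6]
  [17, 0, 11]
  [26, 9, 0]
Answer: M*[1][2] = 11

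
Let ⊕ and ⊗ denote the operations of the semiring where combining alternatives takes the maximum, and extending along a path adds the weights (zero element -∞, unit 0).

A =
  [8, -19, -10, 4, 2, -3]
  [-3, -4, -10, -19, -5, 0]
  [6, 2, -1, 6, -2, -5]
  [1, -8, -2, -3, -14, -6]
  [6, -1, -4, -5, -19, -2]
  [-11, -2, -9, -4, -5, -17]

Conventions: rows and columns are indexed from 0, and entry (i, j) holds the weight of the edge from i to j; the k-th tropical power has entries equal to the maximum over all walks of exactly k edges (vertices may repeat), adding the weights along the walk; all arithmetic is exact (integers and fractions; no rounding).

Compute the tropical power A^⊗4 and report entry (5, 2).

A^⊗2:
  [16, 1, 2, 12, 10, 5]
  [5, -2, -9, 1, -1, -4]
  [14, 1, 4, 10, 8, 3]
  [9, 0, -3, 5, 3, -2]
  [14, -2, -4, 10, 8, 3]
  [1, -6, -6, -3, -7, -2]
A^⊗3:
  [24, 9, 10, 20, 18, 13]
  [13, -2, -1, 9, 7, 2]
  [22, 7, 8, 18, 16, 11]
  [17, 2, 3, 13, 11, 6]
  [22, 7, 8, 18, 16, 11]
  [9, -4, -5, 5, 3, -2]
A^⊗4:
  [32, 17, 18, 28, 26, 21]
  [21, 6, 7, 17, 15, 10]
  [30, 15, 16, 26, 24, 19]
  [25, 10, 11, 21, 19, 14]
  [30, 15, 16, 26, 24, 19]
  [17, 2, 3, 13, 11, 6]
Key observation: the optimum is the walk 5->4->0->3->2, with weight (-5) + 6 + 4 + (-2) = 3.
Optimal value attained by: walk 5->4->0->3->2.
Answer: (A^⊗4)[5][2] = 3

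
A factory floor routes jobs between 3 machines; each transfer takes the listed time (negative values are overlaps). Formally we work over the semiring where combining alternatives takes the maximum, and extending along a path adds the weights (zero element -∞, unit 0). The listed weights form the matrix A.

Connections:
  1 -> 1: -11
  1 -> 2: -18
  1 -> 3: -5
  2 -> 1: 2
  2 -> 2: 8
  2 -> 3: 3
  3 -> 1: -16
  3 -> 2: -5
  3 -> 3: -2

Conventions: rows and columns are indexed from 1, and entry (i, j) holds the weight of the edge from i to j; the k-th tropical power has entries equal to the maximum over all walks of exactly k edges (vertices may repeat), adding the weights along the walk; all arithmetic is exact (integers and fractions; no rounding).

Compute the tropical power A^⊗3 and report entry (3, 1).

A^⊗2:
  [-16, -10, -7]
  [10, 16, 11]
  [-3, 3, -2]
A^⊗3:
  [-8, -2, -7]
  [18, 24, 19]
  [5, 11, 6]
Key observation: the optimum is the walk 3->2->2->1, with weight (-5) + 8 + 2 = 5.
Optimal value attained by: walk 3->2->2->1.
Answer: (A^⊗3)[3][1] = 5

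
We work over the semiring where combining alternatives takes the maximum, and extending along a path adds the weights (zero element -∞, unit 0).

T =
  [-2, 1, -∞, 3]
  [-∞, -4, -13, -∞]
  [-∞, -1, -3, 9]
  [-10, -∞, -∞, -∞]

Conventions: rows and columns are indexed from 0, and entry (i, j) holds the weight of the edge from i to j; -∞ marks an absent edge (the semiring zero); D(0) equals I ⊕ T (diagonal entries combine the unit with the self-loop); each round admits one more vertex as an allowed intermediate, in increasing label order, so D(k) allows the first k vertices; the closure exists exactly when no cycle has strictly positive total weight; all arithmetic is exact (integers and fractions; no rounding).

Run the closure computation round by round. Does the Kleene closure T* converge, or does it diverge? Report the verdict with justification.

D(0):
  [0, 1, -∞, 3]
  [-∞, 0, -13, -∞]
  [-∞, -1, 0, 9]
  [-10, -∞, -∞, 0]
D(1):
  [0, 1, -∞, 3]
  [-∞, 0, -13, -∞]
  [-∞, -1, 0, 9]
  [-10, -9, -∞, 0]
D(2):
  [0, 1, -12, 3]
  [-∞, 0, -13, -∞]
  [-∞, -1, 0, 9]
  [-10, -9, -22, 0]
D(3):
  [0, 1, -12, 3]
  [-∞, 0, -13, -4]
  [-∞, -1, 0, 9]
  [-10, -9, -22, 0]
D(4):
  [0, 1, -12, 3]
  [-14, 0, -13, -4]
  [-1, 0, 0, 9]
  [-10, -9, -22, 0]
Key observation: every diagonal entry stays at the unit through all rounds, so no improving cycle exists.
Answer: CONVERGES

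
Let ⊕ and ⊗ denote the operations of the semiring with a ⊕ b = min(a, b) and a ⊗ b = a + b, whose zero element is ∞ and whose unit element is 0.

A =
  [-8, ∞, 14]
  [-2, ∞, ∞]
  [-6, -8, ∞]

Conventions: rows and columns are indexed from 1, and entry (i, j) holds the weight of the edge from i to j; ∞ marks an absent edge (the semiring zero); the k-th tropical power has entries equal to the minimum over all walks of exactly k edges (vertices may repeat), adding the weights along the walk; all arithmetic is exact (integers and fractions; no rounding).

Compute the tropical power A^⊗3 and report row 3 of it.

A^⊗2:
  [-16, 6, 6]
  [-10, ∞, 12]
  [-14, ∞, 8]
A^⊗3:
  [-24, -2, -2]
  [-18, 4, 4]
  [-22, 0, 0]
Answer: row 3 of A^⊗3 = [-22, 0, 0]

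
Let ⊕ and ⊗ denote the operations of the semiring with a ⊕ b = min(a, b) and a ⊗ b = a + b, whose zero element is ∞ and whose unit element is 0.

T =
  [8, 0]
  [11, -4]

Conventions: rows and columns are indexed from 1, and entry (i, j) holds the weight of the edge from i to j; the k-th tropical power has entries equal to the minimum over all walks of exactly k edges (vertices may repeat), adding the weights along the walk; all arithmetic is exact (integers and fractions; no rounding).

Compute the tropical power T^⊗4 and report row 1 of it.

T^⊗2:
  [11, -4]
  [7, -8]
T^⊗3:
  [7, -8]
  [3, -12]
T^⊗4:
  [3, -12]
  [-1, -16]
Answer: row 1 of T^⊗4 = [3, -12]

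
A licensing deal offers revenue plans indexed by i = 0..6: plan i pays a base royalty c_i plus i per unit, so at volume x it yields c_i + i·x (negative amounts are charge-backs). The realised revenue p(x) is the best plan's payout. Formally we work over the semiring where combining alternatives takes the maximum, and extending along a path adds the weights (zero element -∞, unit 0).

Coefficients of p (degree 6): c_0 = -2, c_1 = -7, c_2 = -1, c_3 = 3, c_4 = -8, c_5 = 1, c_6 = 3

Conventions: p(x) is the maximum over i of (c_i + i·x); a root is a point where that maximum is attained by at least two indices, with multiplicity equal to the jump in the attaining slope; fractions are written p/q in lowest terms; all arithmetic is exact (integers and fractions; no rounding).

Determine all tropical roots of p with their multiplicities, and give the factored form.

hull edge (i=0, c=-2) to (i=3, c=3): slope 5/3, span 3
hull edge (i=3, c=3) to (i=6, c=3): slope 0, span 3
Factored form: p(x) = 3 ⊗ (x ⊕ (-5/3)) ⊗ (x ⊕ (-5/3)) ⊗ (x ⊕ (-5/3)) ⊗ (x ⊕ 0) ⊗ (x ⊕ 0) ⊗ (x ⊕ 0)
Answer: roots = -5/3 (mult 3), 0 (mult 3)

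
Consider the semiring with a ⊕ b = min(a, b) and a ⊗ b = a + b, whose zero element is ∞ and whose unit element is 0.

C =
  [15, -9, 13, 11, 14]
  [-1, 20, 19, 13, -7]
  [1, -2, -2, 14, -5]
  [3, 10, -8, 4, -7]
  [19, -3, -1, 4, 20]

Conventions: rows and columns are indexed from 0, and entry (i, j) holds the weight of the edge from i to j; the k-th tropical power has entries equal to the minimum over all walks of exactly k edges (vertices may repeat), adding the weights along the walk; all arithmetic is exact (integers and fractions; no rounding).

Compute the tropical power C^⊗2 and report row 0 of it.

C^⊗2:
  [-10, 6, 3, 4, -16]
  [12, -10, -8, -3, 6]
  [-3, -8, -6, -1, -9]
  [-7, -10, -10, -3, -13]
  [-4, -3, -4, 8, -10]
Answer: row 0 of C^⊗2 = [-10, 6, 3, 4, -16]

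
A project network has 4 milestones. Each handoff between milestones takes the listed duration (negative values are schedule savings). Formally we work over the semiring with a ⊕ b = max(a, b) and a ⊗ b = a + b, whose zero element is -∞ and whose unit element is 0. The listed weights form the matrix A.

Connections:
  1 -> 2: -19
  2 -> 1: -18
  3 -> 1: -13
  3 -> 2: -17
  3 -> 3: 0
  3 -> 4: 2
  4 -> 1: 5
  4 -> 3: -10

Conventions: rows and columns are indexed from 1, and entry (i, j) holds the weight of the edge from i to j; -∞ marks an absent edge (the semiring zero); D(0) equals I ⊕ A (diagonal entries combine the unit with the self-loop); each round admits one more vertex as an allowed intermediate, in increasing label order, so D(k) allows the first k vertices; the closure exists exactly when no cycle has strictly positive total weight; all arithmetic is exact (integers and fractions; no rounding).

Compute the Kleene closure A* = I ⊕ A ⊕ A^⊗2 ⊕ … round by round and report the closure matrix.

D(0):
  [0, -19, -∞, -∞]
  [-18, 0, -∞, -∞]
  [-13, -17, 0, 2]
  [5, -∞, -10, 0]
D(1):
  [0, -19, -∞, -∞]
  [-18, 0, -∞, -∞]
  [-13, -17, 0, 2]
  [5, -14, -10, 0]
D(2):
  [0, -19, -∞, -∞]
  [-18, 0, -∞, -∞]
  [-13, -17, 0, 2]
  [5, -14, -10, 0]
D(3):
  [0, -19, -∞, -∞]
  [-18, 0, -∞, -∞]
  [-13, -17, 0, 2]
  [5, -14, -10, 0]
D(4):
  [0, -19, -∞, -∞]
  [-18, 0, -∞, -∞]
  [7, -12, 0, 2]
  [5, -14, -10, 0]
Answer: A* = [[0, -19, -∞, -∞], [-18, 0, -∞, -∞], [7, -12, 0, 2], [5, -14, -10, 0]]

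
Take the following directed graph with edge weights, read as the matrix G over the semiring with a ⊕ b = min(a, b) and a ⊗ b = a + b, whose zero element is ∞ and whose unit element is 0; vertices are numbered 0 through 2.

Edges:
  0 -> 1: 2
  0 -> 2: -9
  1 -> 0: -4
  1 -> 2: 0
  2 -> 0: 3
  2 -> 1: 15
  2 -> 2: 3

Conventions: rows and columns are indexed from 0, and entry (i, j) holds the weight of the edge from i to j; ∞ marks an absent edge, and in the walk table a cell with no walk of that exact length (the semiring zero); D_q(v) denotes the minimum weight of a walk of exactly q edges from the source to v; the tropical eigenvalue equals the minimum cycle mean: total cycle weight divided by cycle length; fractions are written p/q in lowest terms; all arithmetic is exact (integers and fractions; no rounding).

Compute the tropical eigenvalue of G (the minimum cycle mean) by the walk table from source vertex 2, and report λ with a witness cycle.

q=0: [∞, ∞, 0]
q=1: [3, 15, 3]
q=2: [6, 5, -6]
q=3: [-3, 8, -3]
Optimal cycle mean attained by: cycle 0->2->0, total (-9) + 3, length 2.
Answer: λ = -3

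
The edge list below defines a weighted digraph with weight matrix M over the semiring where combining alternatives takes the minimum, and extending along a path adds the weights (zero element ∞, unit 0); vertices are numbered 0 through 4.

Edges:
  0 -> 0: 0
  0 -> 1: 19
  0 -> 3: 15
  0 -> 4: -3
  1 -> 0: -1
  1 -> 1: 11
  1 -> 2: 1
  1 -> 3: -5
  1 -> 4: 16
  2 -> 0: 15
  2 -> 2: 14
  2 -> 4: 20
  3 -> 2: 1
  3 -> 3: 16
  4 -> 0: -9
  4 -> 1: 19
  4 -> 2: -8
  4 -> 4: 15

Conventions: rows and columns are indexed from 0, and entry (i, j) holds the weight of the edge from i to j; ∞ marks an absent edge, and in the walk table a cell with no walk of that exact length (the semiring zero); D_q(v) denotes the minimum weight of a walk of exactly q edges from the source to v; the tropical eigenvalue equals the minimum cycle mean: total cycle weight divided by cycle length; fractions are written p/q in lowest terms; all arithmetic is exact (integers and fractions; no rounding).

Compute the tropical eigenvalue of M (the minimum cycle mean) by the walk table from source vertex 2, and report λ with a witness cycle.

q=0: [∞, ∞, 0, ∞, ∞]
q=1: [15, ∞, 14, ∞, 20]
q=2: [11, 34, 12, 30, 12]
q=3: [3, 30, 4, 26, 8]
q=4: [-1, 22, 0, 18, 0]
q=5: [-9, 18, -8, 14, -4]
Optimal cycle mean attained by: cycle 0->4->0, total (-3) + (-9), length 2.
Answer: λ = -6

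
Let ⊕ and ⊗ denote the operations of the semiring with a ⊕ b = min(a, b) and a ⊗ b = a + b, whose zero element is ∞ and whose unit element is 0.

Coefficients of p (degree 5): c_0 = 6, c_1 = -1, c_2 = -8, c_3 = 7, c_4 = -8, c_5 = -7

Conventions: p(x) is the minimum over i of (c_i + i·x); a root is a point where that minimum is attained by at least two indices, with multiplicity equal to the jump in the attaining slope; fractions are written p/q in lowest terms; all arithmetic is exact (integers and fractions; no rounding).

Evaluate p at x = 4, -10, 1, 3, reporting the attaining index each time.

p(4) = min(6+0·4=6, -1+1·4=3, -8+2·4=0, 7+3·4=19, -8+4·4=8, -7+5·4=13) = 0 (attained by i=2)
p(-10) = min(6+0·(-10)=6, -1+1·(-10)=-11, -8+2·(-10)=-28, 7+3·(-10)=-23, -8+4·(-10)=-48, -7+5·(-10)=-57) = -57 (attained by i=5)
p(1) = min(6+0·1=6, -1+1·1=0, -8+2·1=-6, 7+3·1=10, -8+4·1=-4, -7+5·1=-2) = -6 (attained by i=2)
p(3) = min(6+0·3=6, -1+1·3=2, -8+2·3=-2, 7+3·3=16, -8+4·3=4, -7+5·3=8) = -2 (attained by i=2)
Answer: p(4) = 0; p(-10) = -57; p(1) = -6; p(3) = -2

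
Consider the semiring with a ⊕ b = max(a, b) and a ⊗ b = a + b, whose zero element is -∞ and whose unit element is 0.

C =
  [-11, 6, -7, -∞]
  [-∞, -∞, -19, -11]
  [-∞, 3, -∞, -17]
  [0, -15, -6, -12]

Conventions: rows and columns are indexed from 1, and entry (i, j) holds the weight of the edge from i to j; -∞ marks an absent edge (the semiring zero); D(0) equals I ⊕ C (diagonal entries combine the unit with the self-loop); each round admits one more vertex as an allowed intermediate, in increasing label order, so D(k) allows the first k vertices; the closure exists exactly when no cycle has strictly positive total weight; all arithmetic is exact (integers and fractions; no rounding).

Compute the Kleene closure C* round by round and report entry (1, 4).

D(0):
  [0, 6, -7, -∞]
  [-∞, 0, -19, -11]
  [-∞, 3, 0, -17]
  [0, -15, -6, 0]
D(1):
  [0, 6, -7, -∞]
  [-∞, 0, -19, -11]
  [-∞, 3, 0, -17]
  [0, 6, -6, 0]
D(2):
  [0, 6, -7, -5]
  [-∞, 0, -19, -11]
  [-∞, 3, 0, -8]
  [0, 6, -6, 0]
D(3):
  [0, 6, -7, -5]
  [-∞, 0, -19, -11]
  [-∞, 3, 0, -8]
  [0, 6, -6, 0]
D(4):
  [0, 6, -7, -5]
  [-11, 0, -17, -11]
  [-8, 3, 0, -8]
  [0, 6, -6, 0]
Answer: C*[1][4] = -5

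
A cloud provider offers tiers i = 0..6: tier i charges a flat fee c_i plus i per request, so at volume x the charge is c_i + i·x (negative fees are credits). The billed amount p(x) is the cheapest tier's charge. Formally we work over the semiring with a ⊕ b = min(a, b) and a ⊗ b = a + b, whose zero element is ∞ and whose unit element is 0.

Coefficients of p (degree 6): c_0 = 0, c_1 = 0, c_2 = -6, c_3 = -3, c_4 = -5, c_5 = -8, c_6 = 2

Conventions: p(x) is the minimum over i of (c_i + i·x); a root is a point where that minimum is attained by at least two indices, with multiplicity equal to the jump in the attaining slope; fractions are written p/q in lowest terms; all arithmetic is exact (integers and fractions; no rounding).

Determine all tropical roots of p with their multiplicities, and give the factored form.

hull edge (i=0, c=0) to (i=2, c=-6): slope -3, span 2
hull edge (i=2, c=-6) to (i=5, c=-8): slope -2/3, span 3
hull edge (i=5, c=-8) to (i=6, c=2): slope 10, span 1
Factored form: p(x) = 2 ⊗ (x ⊕ (-10)) ⊗ (x ⊕ 2/3) ⊗ (x ⊕ 2/3) ⊗ (x ⊕ 2/3) ⊗ (x ⊕ 3) ⊗ (x ⊕ 3)
Answer: roots = -10 (mult 1), 2/3 (mult 3), 3 (mult 2)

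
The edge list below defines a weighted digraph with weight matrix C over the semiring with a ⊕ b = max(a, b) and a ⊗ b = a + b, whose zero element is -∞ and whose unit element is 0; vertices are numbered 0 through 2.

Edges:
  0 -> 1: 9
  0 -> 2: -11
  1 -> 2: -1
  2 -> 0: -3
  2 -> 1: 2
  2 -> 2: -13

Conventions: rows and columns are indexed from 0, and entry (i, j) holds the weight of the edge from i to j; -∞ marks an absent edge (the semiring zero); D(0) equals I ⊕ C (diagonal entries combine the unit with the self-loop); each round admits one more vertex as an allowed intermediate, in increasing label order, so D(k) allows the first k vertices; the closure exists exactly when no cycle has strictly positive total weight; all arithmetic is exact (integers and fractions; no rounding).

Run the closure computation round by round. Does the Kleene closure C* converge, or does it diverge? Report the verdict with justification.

D(0):
  [0, 9, -11]
  [-∞, 0, -1]
  [-3, 2, 0]
D(1):
  [0, 9, -11]
  [-∞, 0, -1]
  [-3, 6, 0]
Detection: at round 2, diagonal entry (2, 2) turns strictly positive.
Key observation: the cycle 2->0->1->2 has total weight (-3) + 9 + (-1), which is strictly positive.
Answer: DIVERGES — positive cycle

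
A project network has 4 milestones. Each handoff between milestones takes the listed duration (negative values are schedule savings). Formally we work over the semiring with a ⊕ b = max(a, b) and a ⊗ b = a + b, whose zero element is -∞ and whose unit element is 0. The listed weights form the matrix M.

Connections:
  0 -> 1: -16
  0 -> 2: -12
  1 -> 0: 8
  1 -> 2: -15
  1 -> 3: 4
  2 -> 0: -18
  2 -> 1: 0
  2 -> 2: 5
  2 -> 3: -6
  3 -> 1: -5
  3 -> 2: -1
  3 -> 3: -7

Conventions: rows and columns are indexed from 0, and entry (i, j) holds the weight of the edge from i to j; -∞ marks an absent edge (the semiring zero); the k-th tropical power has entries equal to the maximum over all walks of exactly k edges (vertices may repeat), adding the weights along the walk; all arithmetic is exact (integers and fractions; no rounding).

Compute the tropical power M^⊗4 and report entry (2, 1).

M^⊗2:
  [-8, -12, -7, -12]
  [-33, -1, 3, -3]
  [8, 5, 10, 4]
  [3, -1, 4, -1]
M^⊗3:
  [-4, -7, -2, -8]
  [7, 3, 8, 3]
  [13, 10, 15, 9]
  [7, 4, 9, 3]
M^⊗4:
  [1, -2, 3, -3]
  [11, 8, 13, 7]
  [18, 15, 20, 14]
  [12, 9, 14, 8]
Key observation: the optimum is the walk 2->2->2->2->1, with weight 5 + 5 + 5 + 0 = 15.
Optimal value attained by: walk 2->2->2->2->1.
Answer: (M^⊗4)[2][1] = 15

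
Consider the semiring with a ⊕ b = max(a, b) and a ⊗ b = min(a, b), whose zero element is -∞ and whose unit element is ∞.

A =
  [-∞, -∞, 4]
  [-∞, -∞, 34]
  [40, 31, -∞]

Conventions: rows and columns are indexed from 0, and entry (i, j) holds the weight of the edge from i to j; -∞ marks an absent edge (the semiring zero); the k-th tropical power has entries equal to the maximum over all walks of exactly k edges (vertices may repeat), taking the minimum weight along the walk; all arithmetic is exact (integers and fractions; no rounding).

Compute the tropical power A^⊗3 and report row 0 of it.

A^⊗2:
  [4, 4, -∞]
  [34, 31, -∞]
  [-∞, -∞, 31]
A^⊗3:
  [-∞, -∞, 4]
  [-∞, -∞, 31]
  [31, 31, -∞]
Answer: row 0 of A^⊗3 = [-∞, -∞, 4]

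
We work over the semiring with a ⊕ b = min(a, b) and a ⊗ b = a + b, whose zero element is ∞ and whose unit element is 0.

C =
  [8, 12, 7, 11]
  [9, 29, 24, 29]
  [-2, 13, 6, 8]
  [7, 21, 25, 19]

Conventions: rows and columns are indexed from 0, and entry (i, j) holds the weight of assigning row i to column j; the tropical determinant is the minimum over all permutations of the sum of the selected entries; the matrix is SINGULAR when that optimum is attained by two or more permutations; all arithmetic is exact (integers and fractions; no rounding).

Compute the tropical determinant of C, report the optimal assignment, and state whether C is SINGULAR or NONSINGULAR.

σ = (0, 1, 2, 3): 8 + 29 + 6 + 19 = 62
σ = (0, 1, 3, 2): 8 + 29 + 8 + 25 = 70
σ = (0, 2, 1, 3): 8 + 24 + 13 + 19 = 64
σ = (0, 2, 3, 1): 8 + 24 + 8 + 21 = 61
σ = (0, 3, 1, 2): 8 + 29 + 13 + 25 = 75
σ = (0, 3, 2, 1): 8 + 29 + 6 + 21 = 64
σ = (1, 0, 2, 3): 12 + 9 + 6 + 19 = 46
σ = (1, 0, 3, 2): 12 + 9 + 8 + 25 = 54
σ = (1, 2, 0, 3): 12 + 24 + (-2) + 19 = 53
σ = (1, 2, 3, 0): 12 + 24 + 8 + 7 = 51
σ = (1, 3, 0, 2): 12 + 29 + (-2) + 25 = 64
σ = (1, 3, 2, 0): 12 + 29 + 6 + 7 = 54
σ = (2, 0, 1, 3): 7 + 9 + 13 + 19 = 48
σ = (2, 0, 3, 1): 7 + 9 + 8 + 21 = 45
σ = (2, 1, 0, 3): 7 + 29 + (-2) + 19 = 53
σ = (2, 1, 3, 0): 7 + 29 + 8 + 7 = 51
σ = (2, 3, 0, 1): 7 + 29 + (-2) + 21 = 55
σ = (2, 3, 1, 0): 7 + 29 + 13 + 7 = 56
σ = (3, 0, 1, 2): 11 + 9 + 13 + 25 = 58
σ = (3, 0, 2, 1): 11 + 9 + 6 + 21 = 47
σ = (3, 1, 0, 2): 11 + 29 + (-2) + 25 = 63
σ = (3, 1, 2, 0): 11 + 29 + 6 + 7 = 53
σ = (3, 2, 0, 1): 11 + 24 + (-2) + 21 = 54
σ = (3, 2, 1, 0): 11 + 24 + 13 + 7 = 55
Optimal value attained by: σ = (2, 0, 3, 1).
Answer: det⊕(C) = 45; verdict: NONSINGULAR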